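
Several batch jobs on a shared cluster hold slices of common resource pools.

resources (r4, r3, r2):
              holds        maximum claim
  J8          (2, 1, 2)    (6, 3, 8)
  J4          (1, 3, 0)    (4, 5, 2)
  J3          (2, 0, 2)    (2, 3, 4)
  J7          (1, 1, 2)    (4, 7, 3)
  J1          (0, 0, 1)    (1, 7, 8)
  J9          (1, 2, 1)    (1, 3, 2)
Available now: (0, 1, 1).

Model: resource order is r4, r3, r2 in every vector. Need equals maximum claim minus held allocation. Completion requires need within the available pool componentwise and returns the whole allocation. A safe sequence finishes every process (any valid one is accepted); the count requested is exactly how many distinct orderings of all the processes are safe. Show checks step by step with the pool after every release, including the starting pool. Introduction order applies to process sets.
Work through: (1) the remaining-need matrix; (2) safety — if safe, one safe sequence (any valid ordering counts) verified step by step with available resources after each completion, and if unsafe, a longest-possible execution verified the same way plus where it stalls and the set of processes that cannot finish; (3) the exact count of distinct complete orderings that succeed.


(1) Need matrix, components ordered r4, r3, r2:
  J8: (4, 2, 6)
  J4: (3, 2, 2)
  J3: (0, 3, 2)
  J7: (3, 6, 1)
  J1: (1, 7, 7)
  J9: (0, 1, 1)
(2) The state is SAFE; one workable sequence: J9, J3, J4, J7, J8, J1.
Key observation: the first exact fit in this order is J9 — it needs (0, 1, 1) with (0, 1, 1) free, meeting a requested resource to the last unit.
Verifying each step:
  pool = (0, 1, 1)
  run J9 (needs (0, 1, 1), free (0, 1, 1)); after release of (1, 2, 1) the pool is (1, 3, 2)
  run J3 (needs (0, 3, 2), free (1, 3, 2)); after release of (2, 0, 2) the pool is (3, 3, 4)
  run J4 (needs (3, 2, 2), free (3, 3, 4)); after release of (1, 3, 0) the pool is (4, 6, 4)
  run J7 (needs (3, 6, 1), free (4, 6, 4)); after release of (1, 1, 2) the pool is (5, 7, 6)
  run J8 (needs (4, 2, 6), free (5, 7, 6)); after release of (2, 1, 2) the pool is (7, 8, 8)
  run J1 (needs (1, 7, 7), free (7, 8, 8)); after release of (0, 0, 1) the pool is (7, 8, 9)
(3) The exact count: 1 of the possible complete orderings is a safe sequence.


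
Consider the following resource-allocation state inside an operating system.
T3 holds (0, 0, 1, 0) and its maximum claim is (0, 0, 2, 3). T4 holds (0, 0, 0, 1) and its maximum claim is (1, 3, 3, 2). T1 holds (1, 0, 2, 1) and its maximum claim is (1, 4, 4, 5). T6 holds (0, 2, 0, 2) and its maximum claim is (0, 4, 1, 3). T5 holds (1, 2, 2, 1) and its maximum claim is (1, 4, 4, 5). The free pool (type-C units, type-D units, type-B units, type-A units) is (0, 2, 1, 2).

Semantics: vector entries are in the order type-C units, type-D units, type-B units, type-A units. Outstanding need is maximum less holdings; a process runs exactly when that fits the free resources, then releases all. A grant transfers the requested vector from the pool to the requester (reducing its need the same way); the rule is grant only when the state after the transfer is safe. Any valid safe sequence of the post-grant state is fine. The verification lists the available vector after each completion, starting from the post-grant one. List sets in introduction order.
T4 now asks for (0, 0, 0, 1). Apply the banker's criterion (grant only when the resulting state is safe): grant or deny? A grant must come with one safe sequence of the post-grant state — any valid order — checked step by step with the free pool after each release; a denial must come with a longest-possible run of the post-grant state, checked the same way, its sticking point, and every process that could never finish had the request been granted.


DENY: after the grant no complete ordering would exist.
Key observation: after T6, T3 the pool peaks at (0, 4, 2, 3), and each blocked process is short somewhere: T4 on type-C units, type-B units; T1 on type-A units; T5 on type-A units.
Pretend the grant happened; the run T6, T3 goes as far as possible. Step-by-step check:
  pool = (0, 2, 1, 1)
  T6: need (0, 2, 1, 1) fits (0, 2, 1, 1); releases (0, 2, 0, 2), pool now (0, 4, 1, 3)
  T3: need (0, 0, 1, 3) fits (0, 4, 1, 3); releases (0, 0, 1, 0), pool now (0, 4, 2, 3)
  blocked: T4 wants (1, 3, 3, 0), pool (0, 4, 2, 3) — not enough type-C units and type-B units
  blocked: T1 wants (0, 4, 2, 4), pool (0, 4, 2, 3) — not enough type-A units
  blocked: T5 wants (0, 2, 2, 4), pool (0, 4, 2, 3) — not enough type-A units
Had the request been granted, T4, T1 and T5 could never finish.


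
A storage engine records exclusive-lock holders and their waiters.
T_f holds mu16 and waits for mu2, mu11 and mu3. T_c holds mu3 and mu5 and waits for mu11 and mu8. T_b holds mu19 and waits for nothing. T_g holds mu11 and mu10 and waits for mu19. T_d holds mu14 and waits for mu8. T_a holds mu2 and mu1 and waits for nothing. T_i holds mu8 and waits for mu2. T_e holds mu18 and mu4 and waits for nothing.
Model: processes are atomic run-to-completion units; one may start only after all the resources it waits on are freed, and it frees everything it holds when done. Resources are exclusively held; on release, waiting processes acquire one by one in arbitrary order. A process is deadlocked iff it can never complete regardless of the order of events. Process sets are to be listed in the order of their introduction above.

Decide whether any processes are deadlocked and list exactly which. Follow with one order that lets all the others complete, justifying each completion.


The deadlocked set is empty.
Key observation: the wait graph is acyclic; completion cascades from the unblocked processes through everyone else.
One completion order for the rest: T_a, T_b, T_i, T_e, T_g, T_c, T_d, T_f.
Walking it through:
  T_a waits on nothing -> runs at once and releases mu2 and mu1
  T_b waits on nothing -> runs at once and releases mu19
  T_i: everything it awaited (mu2) is free; runs, freeing mu8
  T_e waits on nothing -> runs at once and releases mu18 and mu4
  T_g: everything it awaited (mu19) is free; runs, freeing mu11 and mu10
  T_c: everything it awaited (mu11 and mu8) is free; runs, freeing mu3 and mu5
  T_d: everything it awaited (mu8) is free; runs, freeing mu14
  T_f: everything it awaited (mu2, mu11 and mu3) is free; runs, freeing mu16


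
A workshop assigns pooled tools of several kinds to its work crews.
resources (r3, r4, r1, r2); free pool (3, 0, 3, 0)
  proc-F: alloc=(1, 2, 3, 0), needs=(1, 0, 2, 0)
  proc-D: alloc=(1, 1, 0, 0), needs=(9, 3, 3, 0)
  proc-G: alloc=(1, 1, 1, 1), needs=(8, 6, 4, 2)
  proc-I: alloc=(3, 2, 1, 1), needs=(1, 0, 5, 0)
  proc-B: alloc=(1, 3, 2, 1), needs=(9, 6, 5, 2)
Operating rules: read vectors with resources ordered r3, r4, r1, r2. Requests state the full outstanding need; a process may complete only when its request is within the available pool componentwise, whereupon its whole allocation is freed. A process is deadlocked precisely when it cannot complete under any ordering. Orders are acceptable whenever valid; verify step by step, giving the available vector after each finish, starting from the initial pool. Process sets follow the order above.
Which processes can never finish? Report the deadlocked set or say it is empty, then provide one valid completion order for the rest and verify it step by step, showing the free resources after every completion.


Deadlocked: proc-D, proc-G and proc-B.
Key observation: no order helps: past proc-F, proc-I, the free pool tops out at (7, 4, 7, 1), below what each blocked process needs in r3.
One completion order for the rest: proc-F, proc-I. Step-by-step check:
  pool = (3, 0, 3, 0)
  run proc-F (needs (1, 0, 2, 0), free (3, 0, 3, 0)); after release of (1, 2, 3, 0) the pool is (4, 2, 6, 0)
  run proc-I (needs (1, 0, 5, 0), free (4, 2, 6, 0)); after release of (3, 2, 1, 1) the pool is (7, 4, 7, 1)
None of the blocked processes ever fits:
  proc-D still needs (9, 3, 3, 0) but only (7, 4, 7, 1) is free — short on r3
  proc-G still needs (8, 6, 4, 2) but only (7, 4, 7, 1) is free — short on r3, r4 and r2
  proc-B still needs (9, 6, 5, 2) but only (7, 4, 7, 1) is free — short on r3, r4 and r2


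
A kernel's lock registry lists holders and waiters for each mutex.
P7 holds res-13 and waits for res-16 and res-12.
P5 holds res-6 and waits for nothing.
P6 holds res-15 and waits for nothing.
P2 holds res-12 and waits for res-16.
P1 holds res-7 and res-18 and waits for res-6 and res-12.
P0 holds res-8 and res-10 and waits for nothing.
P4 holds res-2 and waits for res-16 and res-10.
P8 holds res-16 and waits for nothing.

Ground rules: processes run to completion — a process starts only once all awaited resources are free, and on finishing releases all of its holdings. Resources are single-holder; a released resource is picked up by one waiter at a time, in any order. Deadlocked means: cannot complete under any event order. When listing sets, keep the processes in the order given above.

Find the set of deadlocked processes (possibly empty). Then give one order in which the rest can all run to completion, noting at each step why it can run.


No process is deadlocked.
Key observation: all waits point, directly or indirectly, at processes that can finish, so nothing is permanently blocked.
The rest can finish in the order P8, P6, P5, P2, P1, P0, P4, P7.
Step-by-step check:
  P8: no waits; runs immediately, freeing res-16
  P6: no waits; runs immediately, freeing res-15
  P5: no waits; runs immediately, freeing res-6
  P2 waits on res-16 — all released -> runs and releases res-12
  P1 waits on res-6 and res-12 — all released -> runs and releases res-7 and res-18
  P0: no waits; runs immediately, freeing res-8 and res-10
  P4 waits on res-16 and res-10 — all released -> runs and releases res-2
  P7 waits on res-16 and res-12 — all released -> runs and releases res-13


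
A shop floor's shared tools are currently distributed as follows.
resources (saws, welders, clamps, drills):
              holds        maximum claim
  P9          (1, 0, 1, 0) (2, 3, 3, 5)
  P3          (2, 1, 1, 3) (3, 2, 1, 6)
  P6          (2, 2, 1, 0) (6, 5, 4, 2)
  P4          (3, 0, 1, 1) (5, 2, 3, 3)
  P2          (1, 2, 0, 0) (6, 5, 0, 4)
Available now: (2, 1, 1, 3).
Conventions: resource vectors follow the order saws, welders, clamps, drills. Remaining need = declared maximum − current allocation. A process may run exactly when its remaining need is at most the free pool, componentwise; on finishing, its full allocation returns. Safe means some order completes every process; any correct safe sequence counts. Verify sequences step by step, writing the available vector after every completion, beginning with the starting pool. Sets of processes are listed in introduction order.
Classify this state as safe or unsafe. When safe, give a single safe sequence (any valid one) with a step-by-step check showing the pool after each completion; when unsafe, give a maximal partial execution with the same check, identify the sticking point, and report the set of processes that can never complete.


The state is UNSAFE.
Key observation: the wall is welders: completing P3, P4 brings the pool only to (7, 2, 3, 7), and all the rest need more.
Going as far as possible: P3, P4; after that, nothing fits. Walking it through:
  pool = (2, 1, 1, 3)
  run P3 (needs (1, 1, 0, 3), free (2, 1, 1, 3)); after release of (2, 1, 1, 3) the pool is (4, 2, 2, 6)
  run P4 (needs (2, 2, 2, 2), free (4, 2, 2, 6)); after release of (3, 0, 1, 1) the pool is (7, 2, 3, 7)
  P9 still needs (1, 3, 2, 5) but only (7, 2, 3, 7) is free — short on welders
  P6 still needs (4, 3, 3, 2) but only (7, 2, 3, 7) is free — short on welders
  P2 still needs (5, 3, 0, 4) but only (7, 2, 3, 7) is free — short on welders
Never able to finish: P9, P6 and P2.


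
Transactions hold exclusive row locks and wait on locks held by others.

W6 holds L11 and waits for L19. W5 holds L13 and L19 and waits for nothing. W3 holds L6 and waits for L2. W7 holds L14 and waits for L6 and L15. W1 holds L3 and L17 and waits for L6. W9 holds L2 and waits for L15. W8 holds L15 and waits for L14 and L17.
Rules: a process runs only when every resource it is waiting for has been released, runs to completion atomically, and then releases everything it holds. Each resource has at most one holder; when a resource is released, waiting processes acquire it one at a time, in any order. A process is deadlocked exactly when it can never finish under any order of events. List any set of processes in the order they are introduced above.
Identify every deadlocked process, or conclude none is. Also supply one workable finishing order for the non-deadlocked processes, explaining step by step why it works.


The deadlocked set is W3, W7, W1, W9 and W8.
Key observation: along W3 -> W9 -> W8 -> W7 -> W3, each member waits on what the next one holds — a deadlock; W1 is caught in further circular waits.
One completion order for the rest: W5, W6.
Verifying each step:
  W5: no waits; runs immediately, freeing L13 and L19
  W6 waits on L19 — all released -> runs and releases L11


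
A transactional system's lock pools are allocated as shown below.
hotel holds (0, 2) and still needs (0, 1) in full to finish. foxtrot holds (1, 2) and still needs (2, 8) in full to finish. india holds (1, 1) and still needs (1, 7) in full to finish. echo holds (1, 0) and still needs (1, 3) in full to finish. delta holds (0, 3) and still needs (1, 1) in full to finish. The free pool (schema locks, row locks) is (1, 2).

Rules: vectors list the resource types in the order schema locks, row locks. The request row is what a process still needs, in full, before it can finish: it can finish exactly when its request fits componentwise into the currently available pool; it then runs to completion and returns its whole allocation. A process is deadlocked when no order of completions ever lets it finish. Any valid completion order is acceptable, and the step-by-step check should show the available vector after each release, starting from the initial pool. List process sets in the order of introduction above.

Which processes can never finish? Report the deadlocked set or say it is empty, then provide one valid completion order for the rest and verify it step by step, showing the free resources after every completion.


Nothing here is deadlocked.
Key observation: delta leads a chain of completions in which each release enables another process.
The rest can finish in the order delta, echo, hotel, india, foxtrot. Verifying each step:
  pool = (1, 2)
  delta: need (1, 1) fits (1, 2); releases (0, 3), pool now (1, 5)
  echo: need (1, 3) fits (1, 5); releases (1, 0), pool now (2, 5)
  hotel: need (0, 1) fits (2, 5); releases (0, 2), pool now (2, 7)
  india: need (1, 7) fits (2, 7); releases (1, 1), pool now (3, 8)
  foxtrot: need (2, 8) fits (3, 8); releases (1, 2), pool now (4, 10)


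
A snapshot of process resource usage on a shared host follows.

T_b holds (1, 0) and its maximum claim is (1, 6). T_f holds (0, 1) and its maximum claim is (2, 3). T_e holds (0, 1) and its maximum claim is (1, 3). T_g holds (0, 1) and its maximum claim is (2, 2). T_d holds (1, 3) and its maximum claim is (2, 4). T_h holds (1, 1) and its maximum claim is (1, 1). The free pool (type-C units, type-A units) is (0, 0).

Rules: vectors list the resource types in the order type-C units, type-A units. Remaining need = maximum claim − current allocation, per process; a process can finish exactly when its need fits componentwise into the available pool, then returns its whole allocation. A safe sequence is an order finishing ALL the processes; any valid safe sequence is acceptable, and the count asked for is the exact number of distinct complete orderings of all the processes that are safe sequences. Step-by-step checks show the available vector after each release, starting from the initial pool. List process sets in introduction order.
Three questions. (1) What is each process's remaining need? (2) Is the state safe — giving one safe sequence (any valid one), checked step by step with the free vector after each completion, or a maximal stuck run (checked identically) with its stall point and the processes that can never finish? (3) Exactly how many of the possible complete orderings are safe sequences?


(1) Need matrix, components ordered type-C units, type-A units:
  T_b: (0, 6)
  T_f: (2, 2)
  T_e: (1, 2)
  T_g: (2, 1)
  T_d: (1, 1)
  T_h: (0, 0)
(2) SAFE, for example via the order T_h, T_d, T_f, T_g, T_b, T_e.
Key observation: reading the order forward, T_d is the first process whose need (1, 1) meets the free pool (1, 1) exactly on a resource it requests.
Verifying each step:
  pool = (0, 0)
  T_h needs (0, 0) <= (0, 0) -> finishes; pool += (1, 1) = (1, 1)
  T_d needs (1, 1) <= (1, 1) -> finishes; pool += (1, 3) = (2, 4)
  T_f needs (2, 2) <= (2, 4) -> finishes; pool += (0, 1) = (2, 5)
  T_g needs (2, 1) <= (2, 5) -> finishes; pool += (0, 1) = (2, 6)
  T_b needs (0, 6) <= (2, 6) -> finishes; pool += (1, 0) = (3, 6)
  T_e needs (1, 2) <= (3, 6) -> finishes; pool += (0, 1) = (3, 7)
(3) The exact count: 12 of the possible complete orderings are safe sequences.


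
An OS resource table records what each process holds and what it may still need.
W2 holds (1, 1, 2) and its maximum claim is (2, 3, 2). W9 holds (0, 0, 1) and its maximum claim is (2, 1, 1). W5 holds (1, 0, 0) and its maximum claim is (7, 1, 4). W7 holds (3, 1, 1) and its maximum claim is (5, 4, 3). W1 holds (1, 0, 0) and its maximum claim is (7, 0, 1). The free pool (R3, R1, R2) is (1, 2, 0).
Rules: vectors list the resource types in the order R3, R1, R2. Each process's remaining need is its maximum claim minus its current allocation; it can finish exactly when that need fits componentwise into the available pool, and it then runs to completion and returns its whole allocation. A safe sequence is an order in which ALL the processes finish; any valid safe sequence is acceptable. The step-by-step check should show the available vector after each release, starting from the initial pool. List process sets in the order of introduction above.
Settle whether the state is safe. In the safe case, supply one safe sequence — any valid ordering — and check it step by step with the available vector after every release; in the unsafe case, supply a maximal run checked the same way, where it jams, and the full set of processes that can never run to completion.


UNSAFE — no complete ordering exists.
Key observation: the wall is R3: completing W2, W9, W7 brings the pool only to (5, 4, 4), and all the rest need more.
A maximal execution: W2, W9, W7 — then nothing else fits. Check, step by step:
  pool = (1, 2, 0)
  W2 needs (1, 2, 0) <= (1, 2, 0) -> finishes; pool += (1, 1, 2) = (2, 3, 2)
  W9 needs (2, 1, 0) <= (2, 3, 2) -> finishes; pool += (0, 0, 1) = (2, 3, 3)
  W7 needs (2, 3, 2) <= (2, 3, 3) -> finishes; pool += (3, 1, 1) = (5, 4, 4)
  W5 cannot run: need (6, 1, 4) vs free (5, 4, 4) (insufficient R3)
  W1 cannot run: need (6, 0, 1) vs free (5, 4, 4) (insufficient R3)
Processes that can never finish: W5 and W1.


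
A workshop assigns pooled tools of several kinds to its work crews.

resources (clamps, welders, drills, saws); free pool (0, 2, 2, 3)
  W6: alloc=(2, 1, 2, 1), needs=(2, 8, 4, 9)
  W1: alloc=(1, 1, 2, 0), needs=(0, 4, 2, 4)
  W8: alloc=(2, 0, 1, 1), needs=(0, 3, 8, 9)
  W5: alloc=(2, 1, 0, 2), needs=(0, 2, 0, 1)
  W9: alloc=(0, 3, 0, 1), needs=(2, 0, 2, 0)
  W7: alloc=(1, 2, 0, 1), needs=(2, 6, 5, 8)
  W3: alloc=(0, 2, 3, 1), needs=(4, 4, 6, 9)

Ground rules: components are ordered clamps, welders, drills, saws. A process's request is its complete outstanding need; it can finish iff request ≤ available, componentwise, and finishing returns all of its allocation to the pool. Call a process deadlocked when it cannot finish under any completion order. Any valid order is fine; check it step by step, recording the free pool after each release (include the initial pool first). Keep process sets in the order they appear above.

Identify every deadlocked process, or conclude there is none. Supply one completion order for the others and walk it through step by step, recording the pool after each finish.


Deadlocked set: W6, W8, W7 and W3.
Key observation: after W5, W9, W1 complete, (3, 7, 4, 6) is the best the pool ever gets, yet each leftover process wants more saws.
One completion order for the rest: W5, W9, W1. Check, step by step:
  pool = (0, 2, 2, 3)
  W5: need (0, 2, 0, 1) fits (0, 2, 2, 3); releases (2, 1, 0, 2), pool now (2, 3, 2, 5)
  W9: need (2, 0, 2, 0) fits (2, 3, 2, 5); releases (0, 3, 0, 1), pool now (2, 6, 2, 6)
  W1: need (0, 4, 2, 4) fits (2, 6, 2, 6); releases (1, 1, 2, 0), pool now (3, 7, 4, 6)
None of the blocked processes ever fits:
  blocked: W6 wants (2, 8, 4, 9), pool (3, 7, 4, 6) — not enough welders and saws
  blocked: W8 wants (0, 3, 8, 9), pool (3, 7, 4, 6) — not enough drills and saws
  blocked: W7 wants (2, 6, 5, 8), pool (3, 7, 4, 6) — not enough drills and saws
  blocked: W3 wants (4, 4, 6, 9), pool (3, 7, 4, 6) — not enough clamps, drills and saws


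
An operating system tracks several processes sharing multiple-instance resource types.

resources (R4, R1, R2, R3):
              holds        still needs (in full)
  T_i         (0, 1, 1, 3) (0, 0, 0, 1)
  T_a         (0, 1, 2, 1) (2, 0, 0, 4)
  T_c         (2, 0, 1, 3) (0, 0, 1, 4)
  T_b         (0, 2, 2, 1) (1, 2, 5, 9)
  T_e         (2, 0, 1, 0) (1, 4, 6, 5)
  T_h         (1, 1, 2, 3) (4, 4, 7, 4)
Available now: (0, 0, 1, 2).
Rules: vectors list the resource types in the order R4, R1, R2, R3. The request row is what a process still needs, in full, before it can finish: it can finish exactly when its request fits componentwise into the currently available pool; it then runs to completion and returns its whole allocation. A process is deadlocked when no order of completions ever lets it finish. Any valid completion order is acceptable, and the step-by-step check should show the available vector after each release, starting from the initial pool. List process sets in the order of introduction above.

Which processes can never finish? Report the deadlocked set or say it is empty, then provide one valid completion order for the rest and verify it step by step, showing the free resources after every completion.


The deadlocked set is empty.
Key observation: T_i leads a chain of completions in which each release enables another process.
One completion order for the rest: T_i, T_c, T_a, T_b, T_e, T_h. Check, step by step:
  pool = (0, 0, 1, 2)
  run T_i (needs (0, 0, 0, 1), free (0, 0, 1, 2)); after release of (0, 1, 1, 3) the pool is (0, 1, 2, 5)
  run T_c (needs (0, 0, 1, 4), free (0, 1, 2, 5)); after release of (2, 0, 1, 3) the pool is (2, 1, 3, 8)
  run T_a (needs (2, 0, 0, 4), free (2, 1, 3, 8)); after release of (0, 1, 2, 1) the pool is (2, 2, 5, 9)
  run T_b (needs (1, 2, 5, 9), free (2, 2, 5, 9)); after release of (0, 2, 2, 1) the pool is (2, 4, 7, 10)
  run T_e (needs (1, 4, 6, 5), free (2, 4, 7, 10)); after release of (2, 0, 1, 0) the pool is (4, 4, 8, 10)
  run T_h (needs (4, 4, 7, 4), free (4, 4, 8, 10)); after release of (1, 1, 2, 3) the pool is (5, 5, 10, 13)


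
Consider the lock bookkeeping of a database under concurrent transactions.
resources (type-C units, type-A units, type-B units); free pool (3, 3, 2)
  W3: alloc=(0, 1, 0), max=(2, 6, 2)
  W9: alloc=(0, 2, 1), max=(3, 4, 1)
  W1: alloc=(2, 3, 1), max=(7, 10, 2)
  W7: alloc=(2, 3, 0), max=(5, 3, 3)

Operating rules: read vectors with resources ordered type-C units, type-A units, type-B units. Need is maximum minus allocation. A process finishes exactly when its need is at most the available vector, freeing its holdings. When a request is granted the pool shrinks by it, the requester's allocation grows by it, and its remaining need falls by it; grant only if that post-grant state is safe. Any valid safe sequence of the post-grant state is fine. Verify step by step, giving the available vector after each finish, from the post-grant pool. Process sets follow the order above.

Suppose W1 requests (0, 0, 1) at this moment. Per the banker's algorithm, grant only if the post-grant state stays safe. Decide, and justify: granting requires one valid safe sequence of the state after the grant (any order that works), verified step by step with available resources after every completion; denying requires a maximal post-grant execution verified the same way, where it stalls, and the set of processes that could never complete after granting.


DENY: after the grant no complete ordering would exist.
Key observation: after W9, W3 the pool peaks at (3, 6, 2), and each blocked process is short somewhere: W1 on type-C units, type-A units; W7 on type-B units.
Pretend the grant happened; the run W9, W3 goes as far as possible. Walking it through:
  pool = (3, 3, 1)
  W9: need (3, 2, 0) fits (3, 3, 1); releases (0, 2, 1), pool now (3, 5, 2)
  W3: need (2, 5, 2) fits (3, 5, 2); releases (0, 1, 0), pool now (3, 6, 2)
  W1 still needs (5, 7, 0) but only (3, 6, 2) is free — short on type-C units and type-A units
  W7 still needs (3, 0, 3) but only (3, 6, 2) is free — short on type-B units
Post-grant, the permanently blocked set is W1 and W7.


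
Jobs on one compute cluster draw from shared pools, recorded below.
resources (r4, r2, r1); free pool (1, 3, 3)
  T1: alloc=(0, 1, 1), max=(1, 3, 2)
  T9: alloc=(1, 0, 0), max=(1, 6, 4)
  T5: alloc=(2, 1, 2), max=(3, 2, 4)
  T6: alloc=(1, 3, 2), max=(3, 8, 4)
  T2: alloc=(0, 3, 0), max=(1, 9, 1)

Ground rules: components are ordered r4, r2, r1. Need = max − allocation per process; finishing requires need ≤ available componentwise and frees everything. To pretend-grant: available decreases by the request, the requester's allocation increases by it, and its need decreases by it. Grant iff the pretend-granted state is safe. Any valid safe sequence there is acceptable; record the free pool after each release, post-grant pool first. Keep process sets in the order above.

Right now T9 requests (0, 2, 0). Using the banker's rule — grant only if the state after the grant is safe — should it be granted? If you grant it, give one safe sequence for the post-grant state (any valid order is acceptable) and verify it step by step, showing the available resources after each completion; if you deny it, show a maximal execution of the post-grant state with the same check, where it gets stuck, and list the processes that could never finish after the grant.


DENY — the pretend-granted state is unsafe.
Key observation: the wall is r2: completing T5, T1 brings the pool only to (3, 3, 6), and all the rest need more.
On the post-grant state, T5, T1 is a maximal run — nothing extends it. Check, step by step:
  pool = (1, 1, 3)
  T5: need (1, 1, 2) fits (1, 1, 3); releases (2, 1, 2), pool now (3, 2, 5)
  T1: need (1, 2, 1) fits (3, 2, 5); releases (0, 1, 1), pool now (3, 3, 6)
  blocked: T9 wants (0, 4, 4), pool (3, 3, 6) — not enough r2
  blocked: T6 wants (2, 5, 2), pool (3, 3, 6) — not enough r2
  blocked: T2 wants (1, 6, 1), pool (3, 3, 6) — not enough r2
Post-grant, the permanently blocked set is T9, T6 and T2.


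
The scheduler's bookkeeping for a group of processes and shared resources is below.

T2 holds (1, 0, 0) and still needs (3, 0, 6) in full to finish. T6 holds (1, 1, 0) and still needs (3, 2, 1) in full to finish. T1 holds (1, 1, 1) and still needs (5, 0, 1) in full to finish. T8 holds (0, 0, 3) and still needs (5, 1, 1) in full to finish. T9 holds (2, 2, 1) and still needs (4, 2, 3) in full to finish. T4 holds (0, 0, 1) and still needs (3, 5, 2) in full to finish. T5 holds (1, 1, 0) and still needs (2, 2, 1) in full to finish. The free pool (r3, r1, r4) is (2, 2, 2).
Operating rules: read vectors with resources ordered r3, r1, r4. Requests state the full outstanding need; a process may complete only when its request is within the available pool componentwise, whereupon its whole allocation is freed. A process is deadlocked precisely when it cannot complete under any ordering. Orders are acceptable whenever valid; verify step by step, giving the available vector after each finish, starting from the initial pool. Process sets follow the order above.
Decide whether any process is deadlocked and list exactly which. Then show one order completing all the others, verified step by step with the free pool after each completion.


Deadlocked: T2, T1, T8, T9 and T4.
Key observation: after T5, T6 the pool peaks at (4, 4, 2), and each blocked process is short somewhere: T2 on r4; T1 on r3; T8 on r3; T9 on r4; T4 on r1.
A valid finishing order for the others: T5, T6. Verifying each step:
  pool = (2, 2, 2)
  T5 needs (2, 2, 1) <= (2, 2, 2) -> finishes; pool += (1, 1, 0) = (3, 3, 2)
  T6 needs (3, 2, 1) <= (3, 3, 2) -> finishes; pool += (1, 1, 0) = (4, 4, 2)
The stuck group stays short no matter what:
  T2 still needs (3, 0, 6) but only (4, 4, 2) is free — short on r4
  T1 still needs (5, 0, 1) but only (4, 4, 2) is free — short on r3
  T8 still needs (5, 1, 1) but only (4, 4, 2) is free — short on r3
  T9 still needs (4, 2, 3) but only (4, 4, 2) is free — short on r4
  T4 still needs (3, 5, 2) but only (4, 4, 2) is free — short on r1


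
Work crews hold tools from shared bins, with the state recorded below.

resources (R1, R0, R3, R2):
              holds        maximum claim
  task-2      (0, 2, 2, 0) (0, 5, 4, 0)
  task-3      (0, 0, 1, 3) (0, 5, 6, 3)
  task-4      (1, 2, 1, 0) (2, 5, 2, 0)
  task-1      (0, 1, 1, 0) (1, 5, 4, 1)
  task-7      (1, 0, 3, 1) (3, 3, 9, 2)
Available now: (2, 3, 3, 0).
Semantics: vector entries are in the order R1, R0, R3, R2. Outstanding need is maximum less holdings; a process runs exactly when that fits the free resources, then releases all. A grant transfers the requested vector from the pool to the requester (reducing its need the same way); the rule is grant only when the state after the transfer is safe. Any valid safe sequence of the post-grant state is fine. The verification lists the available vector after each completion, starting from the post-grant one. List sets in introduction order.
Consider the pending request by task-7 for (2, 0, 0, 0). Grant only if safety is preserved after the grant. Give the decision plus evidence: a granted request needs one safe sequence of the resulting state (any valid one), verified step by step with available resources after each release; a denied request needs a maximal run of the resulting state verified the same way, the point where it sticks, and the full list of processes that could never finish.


GRANT. The post-grant state is safe; one safe sequence: task-2, task-3, task-7, task-4, task-1.
Key observation: (0, 3, 3, 0) free after granting still covers task-2 first, and each release covers the next.
Step-by-step check of the post-grant state:
  pool = (0, 3, 3, 0)
  task-2: need (0, 3, 2, 0) fits (0, 3, 3, 0); releases (0, 2, 2, 0), pool now (0, 5, 5, 0)
  task-3: need (0, 5, 5, 0) fits (0, 5, 5, 0); releases (0, 0, 1, 3), pool now (0, 5, 6, 3)
  task-7: need (0, 3, 6, 1) fits (0, 5, 6, 3); releases (3, 0, 3, 1), pool now (3, 5, 9, 4)
  task-4: need (1, 3, 1, 0) fits (3, 5, 9, 4); releases (1, 2, 1, 0), pool now (4, 7, 10, 4)
  task-1: need (1, 4, 3, 1) fits (4, 7, 10, 4); releases (0, 1, 1, 0), pool now (4, 8, 11, 4)


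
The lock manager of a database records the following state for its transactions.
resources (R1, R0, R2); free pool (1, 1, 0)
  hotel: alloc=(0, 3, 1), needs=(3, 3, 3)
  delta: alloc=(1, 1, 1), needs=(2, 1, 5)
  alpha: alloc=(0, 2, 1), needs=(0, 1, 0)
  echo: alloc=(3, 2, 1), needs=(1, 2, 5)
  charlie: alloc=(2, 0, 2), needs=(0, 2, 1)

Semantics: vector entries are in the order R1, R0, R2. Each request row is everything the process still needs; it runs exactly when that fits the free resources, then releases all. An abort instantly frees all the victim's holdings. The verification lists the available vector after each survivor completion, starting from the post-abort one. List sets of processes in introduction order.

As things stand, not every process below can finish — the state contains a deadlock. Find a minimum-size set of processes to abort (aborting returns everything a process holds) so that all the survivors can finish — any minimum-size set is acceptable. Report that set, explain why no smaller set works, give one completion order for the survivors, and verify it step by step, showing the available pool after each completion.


Minimum abort set: delta.
Key observation: no ordering could ever have run echo before the abort of delta; with (1, 1, 1) back in the pool it fits at step 4.
Why nothing smaller works: aborting no one leaves the state deadlocked as given.
Survivors finish in the order: charlie, alpha, hotel, echo. Step-by-step check (pool after the aborts first):
  pool = (2, 2, 1)
  run charlie (needs (0, 2, 1), free (2, 2, 1)); after release of (2, 0, 2) the pool is (4, 2, 3)
  run alpha (needs (0, 1, 0), free (4, 2, 3)); after release of (0, 2, 1) the pool is (4, 4, 4)
  run hotel (needs (3, 3, 3), free (4, 4, 4)); after release of (0, 3, 1) the pool is (4, 7, 5)
  run echo (needs (1, 2, 5), free (4, 7, 5)); after release of (3, 2, 1) the pool is (7, 9, 6)


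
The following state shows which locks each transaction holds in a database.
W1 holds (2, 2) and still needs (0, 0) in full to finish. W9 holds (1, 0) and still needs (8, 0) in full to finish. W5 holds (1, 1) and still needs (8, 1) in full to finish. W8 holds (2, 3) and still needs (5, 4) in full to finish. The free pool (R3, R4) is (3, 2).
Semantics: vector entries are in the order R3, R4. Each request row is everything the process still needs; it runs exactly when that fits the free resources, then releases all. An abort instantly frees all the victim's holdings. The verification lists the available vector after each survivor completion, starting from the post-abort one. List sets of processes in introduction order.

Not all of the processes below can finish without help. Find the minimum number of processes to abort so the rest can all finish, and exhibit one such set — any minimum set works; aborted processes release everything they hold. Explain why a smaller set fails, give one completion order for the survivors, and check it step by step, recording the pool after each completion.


The answer: abort W9.
Key observation: W5 was stuck for good until W9 gave back (1, 0); in the order shown it finishes at step 3.
Why nothing smaller works: aborting no one leaves the state deadlocked as given.
One survivor order: W1, W8, W5. Step-by-step check (post-abort pool first):
  pool = (4, 2)
  W1 needs (0, 0) <= (4, 2) -> finishes; pool += (2, 2) = (6, 4)
  W8 needs (5, 4) <= (6, 4) -> finishes; pool += (2, 3) = (8, 7)
  W5 needs (8, 1) <= (8, 7) -> finishes; pool += (1, 1) = (9, 8)


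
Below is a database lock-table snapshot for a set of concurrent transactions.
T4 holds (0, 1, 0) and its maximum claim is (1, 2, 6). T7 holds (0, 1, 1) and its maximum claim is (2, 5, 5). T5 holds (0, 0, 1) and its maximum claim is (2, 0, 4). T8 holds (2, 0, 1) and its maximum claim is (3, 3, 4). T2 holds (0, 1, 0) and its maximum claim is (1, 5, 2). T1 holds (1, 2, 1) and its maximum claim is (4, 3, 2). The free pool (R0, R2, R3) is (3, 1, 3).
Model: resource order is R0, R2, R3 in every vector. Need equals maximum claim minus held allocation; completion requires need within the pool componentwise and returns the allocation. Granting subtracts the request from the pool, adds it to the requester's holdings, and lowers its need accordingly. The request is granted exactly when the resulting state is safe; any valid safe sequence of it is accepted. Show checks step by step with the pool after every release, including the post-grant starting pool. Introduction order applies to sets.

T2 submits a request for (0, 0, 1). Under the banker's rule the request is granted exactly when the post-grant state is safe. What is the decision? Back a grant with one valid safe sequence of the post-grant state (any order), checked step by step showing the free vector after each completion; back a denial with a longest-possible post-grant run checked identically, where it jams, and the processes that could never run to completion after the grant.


DENY. Granting would leave the state unsafe.
Key observation: after T1, T8, T5 the pool peaks at (6, 3, 5), and each blocked process is short somewhere: T4 on R3; T7 on R2; T2 on R2.
After a pretend grant, a maximal execution: T1, T8, T5 — then nothing else fits. Verifying each step:
  pool = (3, 1, 2)
  run T1 (needs (3, 1, 1), free (3, 1, 2)); after release of (1, 2, 1) the pool is (4, 3, 3)
  run T8 (needs (1, 3, 3), free (4, 3, 3)); after release of (2, 0, 1) the pool is (6, 3, 4)
  run T5 (needs (2, 0, 3), free (6, 3, 4)); after release of (0, 0, 1) the pool is (6, 3, 5)
  blocked: T4 wants (1, 1, 6), pool (6, 3, 5) — not enough R3
  blocked: T7 wants (2, 4, 4), pool (6, 3, 5) — not enough R2
  blocked: T2 wants (1, 4, 1), pool (6, 3, 5) — not enough R2
Had the request been granted, T4, T7 and T2 could never finish.


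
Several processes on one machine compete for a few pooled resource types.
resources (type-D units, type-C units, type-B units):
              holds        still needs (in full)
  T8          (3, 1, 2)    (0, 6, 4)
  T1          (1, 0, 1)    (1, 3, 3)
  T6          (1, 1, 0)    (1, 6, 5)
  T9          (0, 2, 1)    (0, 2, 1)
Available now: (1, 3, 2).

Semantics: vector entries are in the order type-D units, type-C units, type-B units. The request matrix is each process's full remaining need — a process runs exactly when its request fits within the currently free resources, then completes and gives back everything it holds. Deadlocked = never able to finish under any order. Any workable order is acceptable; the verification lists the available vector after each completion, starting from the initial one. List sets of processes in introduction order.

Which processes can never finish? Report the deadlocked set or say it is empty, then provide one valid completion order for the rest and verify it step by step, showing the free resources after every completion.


Deadlocked set: T8 and T6.
Key observation: the wall is type-C units: completing T9, T1 brings the pool only to (2, 5, 4), and all the rest need more.
One completion order for the rest: T9, T1. Walking it through:
  pool = (1, 3, 2)
  T9: need (0, 2, 1) fits (1, 3, 2); releases (0, 2, 1), pool now (1, 5, 3)
  T1: need (1, 3, 3) fits (1, 5, 3); releases (1, 0, 1), pool now (2, 5, 4)
The stuck group stays short no matter what:
  blocked: T8 wants (0, 6, 4), pool (2, 5, 4) — not enough type-C units
  blocked: T6 wants (1, 6, 5), pool (2, 5, 4) — not enough type-C units and type-B units


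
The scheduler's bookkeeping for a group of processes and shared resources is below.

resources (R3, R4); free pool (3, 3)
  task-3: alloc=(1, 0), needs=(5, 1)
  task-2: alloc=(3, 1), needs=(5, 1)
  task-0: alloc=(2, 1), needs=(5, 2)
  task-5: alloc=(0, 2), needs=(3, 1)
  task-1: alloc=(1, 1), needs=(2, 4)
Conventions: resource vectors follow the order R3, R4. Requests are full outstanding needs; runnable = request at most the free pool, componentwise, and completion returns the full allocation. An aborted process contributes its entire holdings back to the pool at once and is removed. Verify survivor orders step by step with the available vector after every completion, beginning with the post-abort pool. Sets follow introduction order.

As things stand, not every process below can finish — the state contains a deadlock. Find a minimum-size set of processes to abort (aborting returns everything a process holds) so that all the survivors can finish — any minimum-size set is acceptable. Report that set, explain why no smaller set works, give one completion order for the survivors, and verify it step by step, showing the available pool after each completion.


Abort task-3.
Key observation: task-2 had no path to completion before; after the abort of task-3 ((1, 0) returned), step 3 is where it fits.
Why nothing smaller works: aborting no one leaves the state deadlocked as given.
The survivors complete as task-5, task-1, task-2, task-0. Check, step by step (starting from the post-abort pool):
  pool = (4, 3)
  task-5 needs (3, 1) <= (4, 3) -> finishes; pool += (0, 2) = (4, 5)
  task-1 needs (2, 4) <= (4, 5) -> finishes; pool += (1, 1) = (5, 6)
  task-2 needs (5, 1) <= (5, 6) -> finishes; pool += (3, 1) = (8, 7)
  task-0 needs (5, 2) <= (8, 7) -> finishes; pool += (2, 1) = (10, 8)
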